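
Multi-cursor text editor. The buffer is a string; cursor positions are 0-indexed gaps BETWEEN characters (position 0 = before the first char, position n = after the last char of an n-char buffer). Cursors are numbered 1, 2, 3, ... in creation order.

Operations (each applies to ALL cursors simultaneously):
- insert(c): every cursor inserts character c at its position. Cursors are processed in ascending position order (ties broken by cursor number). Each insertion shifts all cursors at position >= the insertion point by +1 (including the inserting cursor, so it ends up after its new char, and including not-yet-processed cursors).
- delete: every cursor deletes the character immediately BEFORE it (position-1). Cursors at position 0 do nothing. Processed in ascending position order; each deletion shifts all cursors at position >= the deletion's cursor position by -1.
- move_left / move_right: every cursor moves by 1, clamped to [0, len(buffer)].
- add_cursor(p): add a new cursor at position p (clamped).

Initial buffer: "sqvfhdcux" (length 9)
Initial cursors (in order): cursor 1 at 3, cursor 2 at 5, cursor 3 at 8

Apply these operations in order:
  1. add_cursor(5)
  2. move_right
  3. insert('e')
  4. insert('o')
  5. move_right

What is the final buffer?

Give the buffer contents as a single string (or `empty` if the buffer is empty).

Answer: sqvfeohdeeoocuxeo

Derivation:
After op 1 (add_cursor(5)): buffer="sqvfhdcux" (len 9), cursors c1@3 c2@5 c4@5 c3@8, authorship .........
After op 2 (move_right): buffer="sqvfhdcux" (len 9), cursors c1@4 c2@6 c4@6 c3@9, authorship .........
After op 3 (insert('e')): buffer="sqvfehdeecuxe" (len 13), cursors c1@5 c2@9 c4@9 c3@13, authorship ....1..24...3
After op 4 (insert('o')): buffer="sqvfeohdeeoocuxeo" (len 17), cursors c1@6 c2@12 c4@12 c3@17, authorship ....11..2424...33
After op 5 (move_right): buffer="sqvfeohdeeoocuxeo" (len 17), cursors c1@7 c2@13 c4@13 c3@17, authorship ....11..2424...33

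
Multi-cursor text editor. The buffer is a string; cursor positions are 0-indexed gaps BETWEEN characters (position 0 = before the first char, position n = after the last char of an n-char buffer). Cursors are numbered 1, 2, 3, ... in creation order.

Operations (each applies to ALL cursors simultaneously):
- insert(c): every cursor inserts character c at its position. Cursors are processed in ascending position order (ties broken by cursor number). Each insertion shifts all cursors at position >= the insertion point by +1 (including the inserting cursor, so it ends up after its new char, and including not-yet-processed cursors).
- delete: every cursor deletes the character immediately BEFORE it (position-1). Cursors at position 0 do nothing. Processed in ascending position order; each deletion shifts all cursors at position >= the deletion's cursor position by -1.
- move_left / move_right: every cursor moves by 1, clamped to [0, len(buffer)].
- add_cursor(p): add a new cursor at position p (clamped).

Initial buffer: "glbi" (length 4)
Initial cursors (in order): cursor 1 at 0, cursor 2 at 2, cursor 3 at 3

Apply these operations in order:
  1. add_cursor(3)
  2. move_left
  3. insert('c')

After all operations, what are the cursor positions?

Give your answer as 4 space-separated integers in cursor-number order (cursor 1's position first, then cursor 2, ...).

Answer: 1 3 6 6

Derivation:
After op 1 (add_cursor(3)): buffer="glbi" (len 4), cursors c1@0 c2@2 c3@3 c4@3, authorship ....
After op 2 (move_left): buffer="glbi" (len 4), cursors c1@0 c2@1 c3@2 c4@2, authorship ....
After op 3 (insert('c')): buffer="cgclccbi" (len 8), cursors c1@1 c2@3 c3@6 c4@6, authorship 1.2.34..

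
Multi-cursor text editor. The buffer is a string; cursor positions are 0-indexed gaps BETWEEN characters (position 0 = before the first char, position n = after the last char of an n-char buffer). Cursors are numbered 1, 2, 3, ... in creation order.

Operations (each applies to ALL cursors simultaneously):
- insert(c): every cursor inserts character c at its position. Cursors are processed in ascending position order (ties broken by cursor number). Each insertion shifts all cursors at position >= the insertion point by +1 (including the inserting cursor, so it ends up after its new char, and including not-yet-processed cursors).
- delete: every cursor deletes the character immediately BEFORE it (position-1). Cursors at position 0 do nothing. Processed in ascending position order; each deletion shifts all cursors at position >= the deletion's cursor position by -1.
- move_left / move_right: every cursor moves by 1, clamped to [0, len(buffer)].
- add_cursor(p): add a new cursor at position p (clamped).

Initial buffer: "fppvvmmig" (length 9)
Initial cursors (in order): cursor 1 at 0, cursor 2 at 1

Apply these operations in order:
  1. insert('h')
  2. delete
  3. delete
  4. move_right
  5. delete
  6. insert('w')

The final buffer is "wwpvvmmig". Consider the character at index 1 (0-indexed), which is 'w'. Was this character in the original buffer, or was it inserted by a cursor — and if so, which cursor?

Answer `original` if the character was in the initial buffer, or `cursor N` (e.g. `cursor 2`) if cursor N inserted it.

After op 1 (insert('h')): buffer="hfhppvvmmig" (len 11), cursors c1@1 c2@3, authorship 1.2........
After op 2 (delete): buffer="fppvvmmig" (len 9), cursors c1@0 c2@1, authorship .........
After op 3 (delete): buffer="ppvvmmig" (len 8), cursors c1@0 c2@0, authorship ........
After op 4 (move_right): buffer="ppvvmmig" (len 8), cursors c1@1 c2@1, authorship ........
After op 5 (delete): buffer="pvvmmig" (len 7), cursors c1@0 c2@0, authorship .......
After op 6 (insert('w')): buffer="wwpvvmmig" (len 9), cursors c1@2 c2@2, authorship 12.......
Authorship (.=original, N=cursor N): 1 2 . . . . . . .
Index 1: author = 2

Answer: cursor 2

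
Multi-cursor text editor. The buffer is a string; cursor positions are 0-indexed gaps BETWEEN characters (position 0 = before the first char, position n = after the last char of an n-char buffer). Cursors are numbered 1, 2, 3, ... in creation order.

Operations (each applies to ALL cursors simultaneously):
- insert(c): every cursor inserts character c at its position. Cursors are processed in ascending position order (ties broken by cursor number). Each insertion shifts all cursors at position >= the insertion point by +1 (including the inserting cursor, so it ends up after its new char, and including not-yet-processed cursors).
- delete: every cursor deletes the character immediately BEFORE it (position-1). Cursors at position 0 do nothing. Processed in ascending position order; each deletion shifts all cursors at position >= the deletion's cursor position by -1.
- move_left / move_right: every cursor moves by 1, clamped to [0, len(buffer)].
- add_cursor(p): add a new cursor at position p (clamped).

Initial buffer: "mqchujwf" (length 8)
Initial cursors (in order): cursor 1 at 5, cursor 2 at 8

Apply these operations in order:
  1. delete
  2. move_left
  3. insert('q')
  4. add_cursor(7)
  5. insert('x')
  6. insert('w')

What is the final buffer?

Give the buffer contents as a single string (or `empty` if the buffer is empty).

After op 1 (delete): buffer="mqchjw" (len 6), cursors c1@4 c2@6, authorship ......
After op 2 (move_left): buffer="mqchjw" (len 6), cursors c1@3 c2@5, authorship ......
After op 3 (insert('q')): buffer="mqcqhjqw" (len 8), cursors c1@4 c2@7, authorship ...1..2.
After op 4 (add_cursor(7)): buffer="mqcqhjqw" (len 8), cursors c1@4 c2@7 c3@7, authorship ...1..2.
After op 5 (insert('x')): buffer="mqcqxhjqxxw" (len 11), cursors c1@5 c2@10 c3@10, authorship ...11..223.
After op 6 (insert('w')): buffer="mqcqxwhjqxxwww" (len 14), cursors c1@6 c2@13 c3@13, authorship ...111..22323.

Answer: mqcqxwhjqxxwww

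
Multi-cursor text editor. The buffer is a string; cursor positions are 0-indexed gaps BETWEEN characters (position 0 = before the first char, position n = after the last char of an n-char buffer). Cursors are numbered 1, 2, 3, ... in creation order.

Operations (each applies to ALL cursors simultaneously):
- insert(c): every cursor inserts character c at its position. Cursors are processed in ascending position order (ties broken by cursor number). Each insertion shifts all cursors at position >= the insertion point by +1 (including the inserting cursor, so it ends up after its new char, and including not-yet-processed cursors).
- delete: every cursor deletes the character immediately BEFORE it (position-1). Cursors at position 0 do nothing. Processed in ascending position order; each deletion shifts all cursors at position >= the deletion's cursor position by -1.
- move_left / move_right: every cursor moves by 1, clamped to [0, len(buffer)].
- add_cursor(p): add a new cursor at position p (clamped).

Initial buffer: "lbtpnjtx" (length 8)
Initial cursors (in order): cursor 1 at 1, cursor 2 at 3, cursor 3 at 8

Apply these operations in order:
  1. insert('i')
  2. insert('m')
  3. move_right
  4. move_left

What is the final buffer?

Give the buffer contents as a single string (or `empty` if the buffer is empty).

After op 1 (insert('i')): buffer="libtipnjtxi" (len 11), cursors c1@2 c2@5 c3@11, authorship .1..2.....3
After op 2 (insert('m')): buffer="limbtimpnjtxim" (len 14), cursors c1@3 c2@7 c3@14, authorship .11..22.....33
After op 3 (move_right): buffer="limbtimpnjtxim" (len 14), cursors c1@4 c2@8 c3@14, authorship .11..22.....33
After op 4 (move_left): buffer="limbtimpnjtxim" (len 14), cursors c1@3 c2@7 c3@13, authorship .11..22.....33

Answer: limbtimpnjtxim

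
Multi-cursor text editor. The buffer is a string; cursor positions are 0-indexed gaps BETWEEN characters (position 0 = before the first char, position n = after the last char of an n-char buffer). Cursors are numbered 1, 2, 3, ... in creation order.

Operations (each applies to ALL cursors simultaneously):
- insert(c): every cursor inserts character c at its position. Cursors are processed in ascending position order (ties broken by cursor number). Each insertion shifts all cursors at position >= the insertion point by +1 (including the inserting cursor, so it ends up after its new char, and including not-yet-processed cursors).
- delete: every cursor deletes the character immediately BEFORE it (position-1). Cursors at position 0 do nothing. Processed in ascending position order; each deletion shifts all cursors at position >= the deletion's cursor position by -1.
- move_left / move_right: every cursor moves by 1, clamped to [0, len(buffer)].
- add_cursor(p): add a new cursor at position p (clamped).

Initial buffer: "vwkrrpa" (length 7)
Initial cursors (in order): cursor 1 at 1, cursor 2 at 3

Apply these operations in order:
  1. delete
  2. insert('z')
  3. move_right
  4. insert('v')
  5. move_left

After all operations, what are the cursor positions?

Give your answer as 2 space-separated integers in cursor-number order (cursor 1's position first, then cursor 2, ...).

Answer: 2 5

Derivation:
After op 1 (delete): buffer="wrrpa" (len 5), cursors c1@0 c2@1, authorship .....
After op 2 (insert('z')): buffer="zwzrrpa" (len 7), cursors c1@1 c2@3, authorship 1.2....
After op 3 (move_right): buffer="zwzrrpa" (len 7), cursors c1@2 c2@4, authorship 1.2....
After op 4 (insert('v')): buffer="zwvzrvrpa" (len 9), cursors c1@3 c2@6, authorship 1.12.2...
After op 5 (move_left): buffer="zwvzrvrpa" (len 9), cursors c1@2 c2@5, authorship 1.12.2...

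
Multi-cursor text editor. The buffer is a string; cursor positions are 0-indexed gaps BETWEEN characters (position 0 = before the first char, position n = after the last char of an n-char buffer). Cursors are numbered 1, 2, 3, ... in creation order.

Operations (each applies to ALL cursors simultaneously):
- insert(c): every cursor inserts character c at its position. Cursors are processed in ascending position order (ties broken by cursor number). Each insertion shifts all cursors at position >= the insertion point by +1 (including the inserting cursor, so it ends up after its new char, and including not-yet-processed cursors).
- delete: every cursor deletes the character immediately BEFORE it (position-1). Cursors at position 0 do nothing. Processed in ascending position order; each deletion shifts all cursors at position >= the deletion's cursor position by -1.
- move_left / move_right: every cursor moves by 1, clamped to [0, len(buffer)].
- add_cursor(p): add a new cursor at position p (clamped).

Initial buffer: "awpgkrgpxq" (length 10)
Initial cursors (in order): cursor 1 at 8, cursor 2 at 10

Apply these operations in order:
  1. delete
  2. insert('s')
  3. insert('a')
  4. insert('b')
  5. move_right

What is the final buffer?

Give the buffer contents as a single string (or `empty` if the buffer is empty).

After op 1 (delete): buffer="awpgkrgx" (len 8), cursors c1@7 c2@8, authorship ........
After op 2 (insert('s')): buffer="awpgkrgsxs" (len 10), cursors c1@8 c2@10, authorship .......1.2
After op 3 (insert('a')): buffer="awpgkrgsaxsa" (len 12), cursors c1@9 c2@12, authorship .......11.22
After op 4 (insert('b')): buffer="awpgkrgsabxsab" (len 14), cursors c1@10 c2@14, authorship .......111.222
After op 5 (move_right): buffer="awpgkrgsabxsab" (len 14), cursors c1@11 c2@14, authorship .......111.222

Answer: awpgkrgsabxsab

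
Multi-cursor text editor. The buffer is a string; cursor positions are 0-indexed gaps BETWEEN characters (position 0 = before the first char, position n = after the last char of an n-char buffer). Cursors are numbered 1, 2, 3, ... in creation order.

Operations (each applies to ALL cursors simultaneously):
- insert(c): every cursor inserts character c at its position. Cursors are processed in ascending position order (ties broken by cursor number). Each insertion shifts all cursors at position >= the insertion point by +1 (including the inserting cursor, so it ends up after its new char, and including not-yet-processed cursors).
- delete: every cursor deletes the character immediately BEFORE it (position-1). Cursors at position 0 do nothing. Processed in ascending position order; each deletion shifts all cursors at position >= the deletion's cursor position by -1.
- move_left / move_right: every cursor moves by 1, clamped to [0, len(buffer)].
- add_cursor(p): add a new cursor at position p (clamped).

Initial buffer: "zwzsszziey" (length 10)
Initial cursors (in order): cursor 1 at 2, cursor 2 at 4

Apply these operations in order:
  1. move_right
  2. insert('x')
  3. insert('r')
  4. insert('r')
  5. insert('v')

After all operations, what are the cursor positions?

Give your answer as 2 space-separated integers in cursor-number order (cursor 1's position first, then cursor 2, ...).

Answer: 7 13

Derivation:
After op 1 (move_right): buffer="zwzsszziey" (len 10), cursors c1@3 c2@5, authorship ..........
After op 2 (insert('x')): buffer="zwzxssxzziey" (len 12), cursors c1@4 c2@7, authorship ...1..2.....
After op 3 (insert('r')): buffer="zwzxrssxrzziey" (len 14), cursors c1@5 c2@9, authorship ...11..22.....
After op 4 (insert('r')): buffer="zwzxrrssxrrzziey" (len 16), cursors c1@6 c2@11, authorship ...111..222.....
After op 5 (insert('v')): buffer="zwzxrrvssxrrvzziey" (len 18), cursors c1@7 c2@13, authorship ...1111..2222.....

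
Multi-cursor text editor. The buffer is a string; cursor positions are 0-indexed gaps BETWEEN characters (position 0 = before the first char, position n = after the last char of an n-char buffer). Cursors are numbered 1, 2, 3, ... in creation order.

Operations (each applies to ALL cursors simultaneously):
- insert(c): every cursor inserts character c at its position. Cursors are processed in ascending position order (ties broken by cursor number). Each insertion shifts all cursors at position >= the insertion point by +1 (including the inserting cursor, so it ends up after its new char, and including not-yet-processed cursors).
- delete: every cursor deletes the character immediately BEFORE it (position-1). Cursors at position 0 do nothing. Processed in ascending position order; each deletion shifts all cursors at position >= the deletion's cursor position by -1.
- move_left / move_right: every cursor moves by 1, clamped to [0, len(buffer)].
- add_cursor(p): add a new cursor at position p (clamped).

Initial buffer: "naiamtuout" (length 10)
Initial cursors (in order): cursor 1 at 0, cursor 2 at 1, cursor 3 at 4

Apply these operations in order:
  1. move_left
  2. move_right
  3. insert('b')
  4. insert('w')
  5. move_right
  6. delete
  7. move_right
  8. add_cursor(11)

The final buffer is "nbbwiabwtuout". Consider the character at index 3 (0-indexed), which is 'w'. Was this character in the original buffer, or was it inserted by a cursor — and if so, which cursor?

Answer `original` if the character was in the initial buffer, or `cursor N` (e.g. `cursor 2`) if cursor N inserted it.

Answer: cursor 1

Derivation:
After op 1 (move_left): buffer="naiamtuout" (len 10), cursors c1@0 c2@0 c3@3, authorship ..........
After op 2 (move_right): buffer="naiamtuout" (len 10), cursors c1@1 c2@1 c3@4, authorship ..........
After op 3 (insert('b')): buffer="nbbaiabmtuout" (len 13), cursors c1@3 c2@3 c3@7, authorship .12...3......
After op 4 (insert('w')): buffer="nbbwwaiabwmtuout" (len 16), cursors c1@5 c2@5 c3@10, authorship .1212...33......
After op 5 (move_right): buffer="nbbwwaiabwmtuout" (len 16), cursors c1@6 c2@6 c3@11, authorship .1212...33......
After op 6 (delete): buffer="nbbwiabwtuout" (len 13), cursors c1@4 c2@4 c3@8, authorship .121..33.....
After op 7 (move_right): buffer="nbbwiabwtuout" (len 13), cursors c1@5 c2@5 c3@9, authorship .121..33.....
After op 8 (add_cursor(11)): buffer="nbbwiabwtuout" (len 13), cursors c1@5 c2@5 c3@9 c4@11, authorship .121..33.....
Authorship (.=original, N=cursor N): . 1 2 1 . . 3 3 . . . . .
Index 3: author = 1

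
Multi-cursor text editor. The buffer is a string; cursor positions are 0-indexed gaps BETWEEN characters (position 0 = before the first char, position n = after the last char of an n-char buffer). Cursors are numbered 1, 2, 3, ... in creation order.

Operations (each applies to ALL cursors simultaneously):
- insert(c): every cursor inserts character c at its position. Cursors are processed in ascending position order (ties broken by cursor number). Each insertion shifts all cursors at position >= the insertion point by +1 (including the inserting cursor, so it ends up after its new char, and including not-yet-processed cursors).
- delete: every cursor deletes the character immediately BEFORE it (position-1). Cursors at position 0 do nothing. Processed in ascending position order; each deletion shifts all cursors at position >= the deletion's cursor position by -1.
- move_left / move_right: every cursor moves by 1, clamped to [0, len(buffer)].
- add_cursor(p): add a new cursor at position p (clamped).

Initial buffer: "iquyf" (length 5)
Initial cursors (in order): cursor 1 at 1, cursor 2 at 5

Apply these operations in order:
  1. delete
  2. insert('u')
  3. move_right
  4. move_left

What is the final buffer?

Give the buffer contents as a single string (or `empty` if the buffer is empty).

After op 1 (delete): buffer="quy" (len 3), cursors c1@0 c2@3, authorship ...
After op 2 (insert('u')): buffer="uquyu" (len 5), cursors c1@1 c2@5, authorship 1...2
After op 3 (move_right): buffer="uquyu" (len 5), cursors c1@2 c2@5, authorship 1...2
After op 4 (move_left): buffer="uquyu" (len 5), cursors c1@1 c2@4, authorship 1...2

Answer: uquyu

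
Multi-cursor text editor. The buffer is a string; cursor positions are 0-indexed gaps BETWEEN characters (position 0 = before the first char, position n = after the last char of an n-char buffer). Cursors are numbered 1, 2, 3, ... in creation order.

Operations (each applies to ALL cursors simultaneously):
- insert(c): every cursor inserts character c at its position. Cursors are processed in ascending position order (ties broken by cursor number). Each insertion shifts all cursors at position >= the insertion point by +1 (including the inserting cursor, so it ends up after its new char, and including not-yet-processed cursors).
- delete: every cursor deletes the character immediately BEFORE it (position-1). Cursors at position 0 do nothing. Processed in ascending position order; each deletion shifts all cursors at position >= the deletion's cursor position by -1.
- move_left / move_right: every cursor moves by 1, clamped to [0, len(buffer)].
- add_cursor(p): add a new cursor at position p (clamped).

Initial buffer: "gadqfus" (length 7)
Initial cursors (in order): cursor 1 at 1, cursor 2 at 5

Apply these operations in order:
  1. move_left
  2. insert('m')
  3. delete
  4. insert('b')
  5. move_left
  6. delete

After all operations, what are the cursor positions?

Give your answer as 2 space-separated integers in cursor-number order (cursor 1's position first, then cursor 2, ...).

Answer: 0 4

Derivation:
After op 1 (move_left): buffer="gadqfus" (len 7), cursors c1@0 c2@4, authorship .......
After op 2 (insert('m')): buffer="mgadqmfus" (len 9), cursors c1@1 c2@6, authorship 1....2...
After op 3 (delete): buffer="gadqfus" (len 7), cursors c1@0 c2@4, authorship .......
After op 4 (insert('b')): buffer="bgadqbfus" (len 9), cursors c1@1 c2@6, authorship 1....2...
After op 5 (move_left): buffer="bgadqbfus" (len 9), cursors c1@0 c2@5, authorship 1....2...
After op 6 (delete): buffer="bgadbfus" (len 8), cursors c1@0 c2@4, authorship 1...2...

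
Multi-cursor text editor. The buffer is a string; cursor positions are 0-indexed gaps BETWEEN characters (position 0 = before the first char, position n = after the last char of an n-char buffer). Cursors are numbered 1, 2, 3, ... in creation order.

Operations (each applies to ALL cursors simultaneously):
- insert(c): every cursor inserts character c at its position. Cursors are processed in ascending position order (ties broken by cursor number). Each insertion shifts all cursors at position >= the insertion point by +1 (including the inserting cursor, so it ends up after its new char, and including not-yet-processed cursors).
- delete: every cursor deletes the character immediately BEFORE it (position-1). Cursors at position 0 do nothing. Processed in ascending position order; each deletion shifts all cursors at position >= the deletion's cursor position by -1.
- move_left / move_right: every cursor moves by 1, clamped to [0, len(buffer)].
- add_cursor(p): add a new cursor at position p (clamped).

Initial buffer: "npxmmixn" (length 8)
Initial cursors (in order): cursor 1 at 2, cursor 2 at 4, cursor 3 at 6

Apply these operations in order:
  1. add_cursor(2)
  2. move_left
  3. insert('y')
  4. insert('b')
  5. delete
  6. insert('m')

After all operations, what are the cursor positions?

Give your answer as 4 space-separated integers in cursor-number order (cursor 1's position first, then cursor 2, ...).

After op 1 (add_cursor(2)): buffer="npxmmixn" (len 8), cursors c1@2 c4@2 c2@4 c3@6, authorship ........
After op 2 (move_left): buffer="npxmmixn" (len 8), cursors c1@1 c4@1 c2@3 c3@5, authorship ........
After op 3 (insert('y')): buffer="nyypxymmyixn" (len 12), cursors c1@3 c4@3 c2@6 c3@9, authorship .14..2..3...
After op 4 (insert('b')): buffer="nyybbpxybmmybixn" (len 16), cursors c1@5 c4@5 c2@9 c3@13, authorship .1414..22..33...
After op 5 (delete): buffer="nyypxymmyixn" (len 12), cursors c1@3 c4@3 c2@6 c3@9, authorship .14..2..3...
After op 6 (insert('m')): buffer="nyymmpxymmmymixn" (len 16), cursors c1@5 c4@5 c2@9 c3@13, authorship .1414..22..33...

Answer: 5 9 13 5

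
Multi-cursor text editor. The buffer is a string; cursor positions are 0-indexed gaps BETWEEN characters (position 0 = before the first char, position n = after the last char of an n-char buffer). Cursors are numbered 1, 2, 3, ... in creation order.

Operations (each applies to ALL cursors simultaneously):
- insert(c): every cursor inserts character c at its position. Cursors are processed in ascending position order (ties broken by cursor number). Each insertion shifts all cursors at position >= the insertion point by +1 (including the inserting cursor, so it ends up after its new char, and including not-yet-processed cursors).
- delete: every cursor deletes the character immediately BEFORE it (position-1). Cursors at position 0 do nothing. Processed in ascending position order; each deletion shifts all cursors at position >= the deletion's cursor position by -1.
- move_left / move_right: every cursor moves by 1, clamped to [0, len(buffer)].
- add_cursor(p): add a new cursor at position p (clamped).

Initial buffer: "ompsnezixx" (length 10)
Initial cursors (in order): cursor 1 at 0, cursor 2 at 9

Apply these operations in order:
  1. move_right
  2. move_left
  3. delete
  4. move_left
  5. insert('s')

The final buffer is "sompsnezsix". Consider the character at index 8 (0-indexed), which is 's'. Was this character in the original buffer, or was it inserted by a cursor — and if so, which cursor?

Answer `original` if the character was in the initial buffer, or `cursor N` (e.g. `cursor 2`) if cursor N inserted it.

Answer: cursor 2

Derivation:
After op 1 (move_right): buffer="ompsnezixx" (len 10), cursors c1@1 c2@10, authorship ..........
After op 2 (move_left): buffer="ompsnezixx" (len 10), cursors c1@0 c2@9, authorship ..........
After op 3 (delete): buffer="ompsnezix" (len 9), cursors c1@0 c2@8, authorship .........
After op 4 (move_left): buffer="ompsnezix" (len 9), cursors c1@0 c2@7, authorship .........
After op 5 (insert('s')): buffer="sompsnezsix" (len 11), cursors c1@1 c2@9, authorship 1.......2..
Authorship (.=original, N=cursor N): 1 . . . . . . . 2 . .
Index 8: author = 2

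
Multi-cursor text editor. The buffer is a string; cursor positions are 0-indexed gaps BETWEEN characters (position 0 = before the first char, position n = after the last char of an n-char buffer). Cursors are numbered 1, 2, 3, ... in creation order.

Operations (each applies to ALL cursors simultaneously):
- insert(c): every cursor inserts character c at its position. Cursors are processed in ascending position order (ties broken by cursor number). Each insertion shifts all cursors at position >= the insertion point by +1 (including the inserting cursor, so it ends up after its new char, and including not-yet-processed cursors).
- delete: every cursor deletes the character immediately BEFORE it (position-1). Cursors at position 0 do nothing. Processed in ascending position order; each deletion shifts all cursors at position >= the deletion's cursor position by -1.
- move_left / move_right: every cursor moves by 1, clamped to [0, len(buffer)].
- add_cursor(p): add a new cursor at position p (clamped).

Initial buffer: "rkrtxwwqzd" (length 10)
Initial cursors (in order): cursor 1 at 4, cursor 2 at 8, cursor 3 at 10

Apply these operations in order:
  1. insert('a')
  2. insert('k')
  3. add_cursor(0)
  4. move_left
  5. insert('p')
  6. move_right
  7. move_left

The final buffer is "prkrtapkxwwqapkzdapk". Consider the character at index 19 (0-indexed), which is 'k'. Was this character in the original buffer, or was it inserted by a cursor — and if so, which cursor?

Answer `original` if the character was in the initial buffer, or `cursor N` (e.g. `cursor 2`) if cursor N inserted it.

After op 1 (insert('a')): buffer="rkrtaxwwqazda" (len 13), cursors c1@5 c2@10 c3@13, authorship ....1....2..3
After op 2 (insert('k')): buffer="rkrtakxwwqakzdak" (len 16), cursors c1@6 c2@12 c3@16, authorship ....11....22..33
After op 3 (add_cursor(0)): buffer="rkrtakxwwqakzdak" (len 16), cursors c4@0 c1@6 c2@12 c3@16, authorship ....11....22..33
After op 4 (move_left): buffer="rkrtakxwwqakzdak" (len 16), cursors c4@0 c1@5 c2@11 c3@15, authorship ....11....22..33
After op 5 (insert('p')): buffer="prkrtapkxwwqapkzdapk" (len 20), cursors c4@1 c1@7 c2@14 c3@19, authorship 4....111....222..333
After op 6 (move_right): buffer="prkrtapkxwwqapkzdapk" (len 20), cursors c4@2 c1@8 c2@15 c3@20, authorship 4....111....222..333
After op 7 (move_left): buffer="prkrtapkxwwqapkzdapk" (len 20), cursors c4@1 c1@7 c2@14 c3@19, authorship 4....111....222..333
Authorship (.=original, N=cursor N): 4 . . . . 1 1 1 . . . . 2 2 2 . . 3 3 3
Index 19: author = 3

Answer: cursor 3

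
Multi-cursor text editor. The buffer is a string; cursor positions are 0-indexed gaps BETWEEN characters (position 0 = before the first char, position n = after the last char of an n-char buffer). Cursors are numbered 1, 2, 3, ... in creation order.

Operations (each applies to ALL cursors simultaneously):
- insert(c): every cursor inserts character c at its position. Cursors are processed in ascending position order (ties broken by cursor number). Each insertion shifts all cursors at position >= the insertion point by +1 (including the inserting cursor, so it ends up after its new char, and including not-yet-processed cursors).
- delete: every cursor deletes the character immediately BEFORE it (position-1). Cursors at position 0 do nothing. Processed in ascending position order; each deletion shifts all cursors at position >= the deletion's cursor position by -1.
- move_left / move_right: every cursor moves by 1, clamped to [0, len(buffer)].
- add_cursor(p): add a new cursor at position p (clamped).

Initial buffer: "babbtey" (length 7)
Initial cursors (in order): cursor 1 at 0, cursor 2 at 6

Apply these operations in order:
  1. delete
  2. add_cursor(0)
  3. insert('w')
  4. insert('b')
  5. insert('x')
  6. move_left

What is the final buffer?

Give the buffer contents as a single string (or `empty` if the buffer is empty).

Answer: wwbbxxbabbtwbxy

Derivation:
After op 1 (delete): buffer="babbty" (len 6), cursors c1@0 c2@5, authorship ......
After op 2 (add_cursor(0)): buffer="babbty" (len 6), cursors c1@0 c3@0 c2@5, authorship ......
After op 3 (insert('w')): buffer="wwbabbtwy" (len 9), cursors c1@2 c3@2 c2@8, authorship 13.....2.
After op 4 (insert('b')): buffer="wwbbbabbtwby" (len 12), cursors c1@4 c3@4 c2@11, authorship 1313.....22.
After op 5 (insert('x')): buffer="wwbbxxbabbtwbxy" (len 15), cursors c1@6 c3@6 c2@14, authorship 131313.....222.
After op 6 (move_left): buffer="wwbbxxbabbtwbxy" (len 15), cursors c1@5 c3@5 c2@13, authorship 131313.....222.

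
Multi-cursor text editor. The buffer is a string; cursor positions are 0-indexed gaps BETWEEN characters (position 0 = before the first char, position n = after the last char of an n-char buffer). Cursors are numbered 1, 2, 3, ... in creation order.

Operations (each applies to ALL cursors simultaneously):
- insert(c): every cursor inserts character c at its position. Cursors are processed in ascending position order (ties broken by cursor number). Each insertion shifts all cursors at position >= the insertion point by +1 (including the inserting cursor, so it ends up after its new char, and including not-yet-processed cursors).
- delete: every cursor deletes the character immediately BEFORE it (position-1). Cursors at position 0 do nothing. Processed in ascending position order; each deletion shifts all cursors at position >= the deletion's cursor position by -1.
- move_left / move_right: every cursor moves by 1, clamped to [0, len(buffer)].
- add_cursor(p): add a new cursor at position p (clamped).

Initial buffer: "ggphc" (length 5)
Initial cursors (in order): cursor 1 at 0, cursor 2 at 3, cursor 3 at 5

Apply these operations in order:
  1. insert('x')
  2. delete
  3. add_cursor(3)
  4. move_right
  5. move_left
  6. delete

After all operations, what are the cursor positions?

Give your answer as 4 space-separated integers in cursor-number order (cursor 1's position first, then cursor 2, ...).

Answer: 0 1 1 1

Derivation:
After op 1 (insert('x')): buffer="xggpxhcx" (len 8), cursors c1@1 c2@5 c3@8, authorship 1...2..3
After op 2 (delete): buffer="ggphc" (len 5), cursors c1@0 c2@3 c3@5, authorship .....
After op 3 (add_cursor(3)): buffer="ggphc" (len 5), cursors c1@0 c2@3 c4@3 c3@5, authorship .....
After op 4 (move_right): buffer="ggphc" (len 5), cursors c1@1 c2@4 c4@4 c3@5, authorship .....
After op 5 (move_left): buffer="ggphc" (len 5), cursors c1@0 c2@3 c4@3 c3@4, authorship .....
After op 6 (delete): buffer="gc" (len 2), cursors c1@0 c2@1 c3@1 c4@1, authorship ..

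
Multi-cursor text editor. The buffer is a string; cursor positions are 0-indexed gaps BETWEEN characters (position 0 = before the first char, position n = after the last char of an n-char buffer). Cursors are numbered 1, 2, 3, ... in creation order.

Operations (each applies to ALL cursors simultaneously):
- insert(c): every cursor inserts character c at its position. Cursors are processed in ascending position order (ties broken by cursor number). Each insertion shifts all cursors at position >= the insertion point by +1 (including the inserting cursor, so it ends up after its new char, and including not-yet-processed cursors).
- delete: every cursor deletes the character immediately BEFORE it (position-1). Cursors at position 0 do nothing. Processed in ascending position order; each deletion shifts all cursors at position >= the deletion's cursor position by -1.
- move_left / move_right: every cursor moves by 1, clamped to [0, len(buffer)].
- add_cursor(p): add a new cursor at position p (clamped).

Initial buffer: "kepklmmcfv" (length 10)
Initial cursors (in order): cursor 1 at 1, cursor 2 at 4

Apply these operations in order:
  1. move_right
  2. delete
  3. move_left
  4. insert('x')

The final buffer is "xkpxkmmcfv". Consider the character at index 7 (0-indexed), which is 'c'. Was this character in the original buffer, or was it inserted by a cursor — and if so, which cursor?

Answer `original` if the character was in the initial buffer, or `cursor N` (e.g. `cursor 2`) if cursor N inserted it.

After op 1 (move_right): buffer="kepklmmcfv" (len 10), cursors c1@2 c2@5, authorship ..........
After op 2 (delete): buffer="kpkmmcfv" (len 8), cursors c1@1 c2@3, authorship ........
After op 3 (move_left): buffer="kpkmmcfv" (len 8), cursors c1@0 c2@2, authorship ........
After op 4 (insert('x')): buffer="xkpxkmmcfv" (len 10), cursors c1@1 c2@4, authorship 1..2......
Authorship (.=original, N=cursor N): 1 . . 2 . . . . . .
Index 7: author = original

Answer: original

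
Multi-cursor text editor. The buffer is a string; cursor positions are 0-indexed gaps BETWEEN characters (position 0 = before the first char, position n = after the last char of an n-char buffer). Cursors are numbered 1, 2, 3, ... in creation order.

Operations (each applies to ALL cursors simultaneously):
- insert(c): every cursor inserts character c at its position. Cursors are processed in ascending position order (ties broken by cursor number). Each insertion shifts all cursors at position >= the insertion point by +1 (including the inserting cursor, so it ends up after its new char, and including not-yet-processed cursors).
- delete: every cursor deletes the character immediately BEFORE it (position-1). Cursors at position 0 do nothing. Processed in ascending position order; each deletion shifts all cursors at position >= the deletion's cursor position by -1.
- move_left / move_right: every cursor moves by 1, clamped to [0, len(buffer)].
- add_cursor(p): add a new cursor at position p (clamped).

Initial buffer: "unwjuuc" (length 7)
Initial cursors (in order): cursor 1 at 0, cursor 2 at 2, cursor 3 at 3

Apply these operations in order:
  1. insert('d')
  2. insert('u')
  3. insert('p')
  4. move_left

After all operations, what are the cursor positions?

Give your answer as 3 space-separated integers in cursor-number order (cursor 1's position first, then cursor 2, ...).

After op 1 (insert('d')): buffer="dundwdjuuc" (len 10), cursors c1@1 c2@4 c3@6, authorship 1..2.3....
After op 2 (insert('u')): buffer="duunduwdujuuc" (len 13), cursors c1@2 c2@6 c3@9, authorship 11..22.33....
After op 3 (insert('p')): buffer="dupundupwdupjuuc" (len 16), cursors c1@3 c2@8 c3@12, authorship 111..222.333....
After op 4 (move_left): buffer="dupundupwdupjuuc" (len 16), cursors c1@2 c2@7 c3@11, authorship 111..222.333....

Answer: 2 7 11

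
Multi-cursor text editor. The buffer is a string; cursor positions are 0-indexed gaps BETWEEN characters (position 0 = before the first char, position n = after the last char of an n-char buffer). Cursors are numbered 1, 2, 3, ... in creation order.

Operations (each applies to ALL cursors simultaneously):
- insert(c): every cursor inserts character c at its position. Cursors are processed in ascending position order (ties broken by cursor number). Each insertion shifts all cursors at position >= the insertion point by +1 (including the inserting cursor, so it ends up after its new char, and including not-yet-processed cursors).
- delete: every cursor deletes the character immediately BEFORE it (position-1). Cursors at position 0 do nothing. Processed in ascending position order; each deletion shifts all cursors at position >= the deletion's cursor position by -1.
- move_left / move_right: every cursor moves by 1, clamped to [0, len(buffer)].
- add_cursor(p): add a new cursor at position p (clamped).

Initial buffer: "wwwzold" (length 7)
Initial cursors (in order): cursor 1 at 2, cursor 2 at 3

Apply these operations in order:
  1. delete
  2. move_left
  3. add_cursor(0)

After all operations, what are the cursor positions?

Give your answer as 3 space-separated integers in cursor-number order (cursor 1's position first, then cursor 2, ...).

After op 1 (delete): buffer="wzold" (len 5), cursors c1@1 c2@1, authorship .....
After op 2 (move_left): buffer="wzold" (len 5), cursors c1@0 c2@0, authorship .....
After op 3 (add_cursor(0)): buffer="wzold" (len 5), cursors c1@0 c2@0 c3@0, authorship .....

Answer: 0 0 0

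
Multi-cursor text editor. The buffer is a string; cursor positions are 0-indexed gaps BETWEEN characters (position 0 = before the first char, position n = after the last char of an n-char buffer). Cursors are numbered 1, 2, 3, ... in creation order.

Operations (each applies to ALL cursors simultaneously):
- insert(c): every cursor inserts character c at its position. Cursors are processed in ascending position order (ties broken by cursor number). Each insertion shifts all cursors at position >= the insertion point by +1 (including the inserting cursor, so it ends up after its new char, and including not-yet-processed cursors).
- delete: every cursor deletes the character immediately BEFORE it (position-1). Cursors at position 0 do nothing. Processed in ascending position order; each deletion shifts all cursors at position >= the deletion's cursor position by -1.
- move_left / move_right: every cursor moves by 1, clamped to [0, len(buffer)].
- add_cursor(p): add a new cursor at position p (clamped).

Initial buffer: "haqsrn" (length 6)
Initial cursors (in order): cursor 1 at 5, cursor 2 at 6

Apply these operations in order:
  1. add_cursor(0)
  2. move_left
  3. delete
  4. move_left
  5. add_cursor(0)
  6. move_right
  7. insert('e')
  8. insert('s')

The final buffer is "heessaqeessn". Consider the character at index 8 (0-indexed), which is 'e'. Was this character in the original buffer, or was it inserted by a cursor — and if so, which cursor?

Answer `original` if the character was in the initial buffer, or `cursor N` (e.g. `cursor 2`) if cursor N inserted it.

Answer: cursor 2

Derivation:
After op 1 (add_cursor(0)): buffer="haqsrn" (len 6), cursors c3@0 c1@5 c2@6, authorship ......
After op 2 (move_left): buffer="haqsrn" (len 6), cursors c3@0 c1@4 c2@5, authorship ......
After op 3 (delete): buffer="haqn" (len 4), cursors c3@0 c1@3 c2@3, authorship ....
After op 4 (move_left): buffer="haqn" (len 4), cursors c3@0 c1@2 c2@2, authorship ....
After op 5 (add_cursor(0)): buffer="haqn" (len 4), cursors c3@0 c4@0 c1@2 c2@2, authorship ....
After op 6 (move_right): buffer="haqn" (len 4), cursors c3@1 c4@1 c1@3 c2@3, authorship ....
After op 7 (insert('e')): buffer="heeaqeen" (len 8), cursors c3@3 c4@3 c1@7 c2@7, authorship .34..12.
After op 8 (insert('s')): buffer="heessaqeessn" (len 12), cursors c3@5 c4@5 c1@11 c2@11, authorship .3434..1212.
Authorship (.=original, N=cursor N): . 3 4 3 4 . . 1 2 1 2 .
Index 8: author = 2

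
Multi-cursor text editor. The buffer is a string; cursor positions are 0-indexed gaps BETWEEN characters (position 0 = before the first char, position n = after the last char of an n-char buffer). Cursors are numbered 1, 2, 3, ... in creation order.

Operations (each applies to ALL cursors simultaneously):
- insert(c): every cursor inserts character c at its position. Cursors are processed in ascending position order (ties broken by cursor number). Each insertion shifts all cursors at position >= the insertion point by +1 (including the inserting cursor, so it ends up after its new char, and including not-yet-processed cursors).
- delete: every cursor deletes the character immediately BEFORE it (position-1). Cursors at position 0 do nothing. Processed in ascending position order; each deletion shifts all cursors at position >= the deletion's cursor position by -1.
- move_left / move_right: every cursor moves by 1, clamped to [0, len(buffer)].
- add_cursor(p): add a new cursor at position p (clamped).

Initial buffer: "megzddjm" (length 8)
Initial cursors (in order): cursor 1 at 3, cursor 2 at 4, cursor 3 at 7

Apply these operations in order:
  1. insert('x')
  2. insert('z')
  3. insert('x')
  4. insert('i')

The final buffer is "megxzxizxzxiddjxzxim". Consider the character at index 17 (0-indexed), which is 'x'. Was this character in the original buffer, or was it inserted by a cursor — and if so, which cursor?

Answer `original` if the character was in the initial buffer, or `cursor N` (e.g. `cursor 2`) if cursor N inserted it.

After op 1 (insert('x')): buffer="megxzxddjxm" (len 11), cursors c1@4 c2@6 c3@10, authorship ...1.2...3.
After op 2 (insert('z')): buffer="megxzzxzddjxzm" (len 14), cursors c1@5 c2@8 c3@13, authorship ...11.22...33.
After op 3 (insert('x')): buffer="megxzxzxzxddjxzxm" (len 17), cursors c1@6 c2@10 c3@16, authorship ...111.222...333.
After op 4 (insert('i')): buffer="megxzxizxzxiddjxzxim" (len 20), cursors c1@7 c2@12 c3@19, authorship ...1111.2222...3333.
Authorship (.=original, N=cursor N): . . . 1 1 1 1 . 2 2 2 2 . . . 3 3 3 3 .
Index 17: author = 3

Answer: cursor 3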